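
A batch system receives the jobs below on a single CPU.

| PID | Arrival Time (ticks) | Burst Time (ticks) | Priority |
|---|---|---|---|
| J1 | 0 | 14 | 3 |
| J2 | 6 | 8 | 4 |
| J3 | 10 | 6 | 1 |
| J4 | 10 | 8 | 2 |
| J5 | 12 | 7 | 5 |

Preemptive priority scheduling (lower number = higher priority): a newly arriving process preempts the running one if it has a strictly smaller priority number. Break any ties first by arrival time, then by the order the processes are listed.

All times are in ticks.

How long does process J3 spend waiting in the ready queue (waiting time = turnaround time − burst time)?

0

Gantt: | J1 0-10 | J3 10-16 | J4 16-24 | J1 24-28 | J2 28-36 | J5 36-43 |
Completion: J1=28  J2=36  J3=16  J4=24  J5=43
Turnaround (C−A): J1=28  J2=30  J3=6  J4=14  J5=31
Waiting(J3) = turnaround − burst = 6 − 6 = 0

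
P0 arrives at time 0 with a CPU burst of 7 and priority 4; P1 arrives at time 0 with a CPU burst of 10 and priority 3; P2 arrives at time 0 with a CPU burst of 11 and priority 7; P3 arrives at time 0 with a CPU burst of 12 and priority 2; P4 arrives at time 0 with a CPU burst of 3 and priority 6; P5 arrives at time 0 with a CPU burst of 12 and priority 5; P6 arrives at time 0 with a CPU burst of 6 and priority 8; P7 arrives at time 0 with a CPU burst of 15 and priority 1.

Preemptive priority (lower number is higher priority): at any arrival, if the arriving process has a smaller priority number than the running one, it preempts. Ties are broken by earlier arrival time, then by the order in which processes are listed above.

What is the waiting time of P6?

70

Schedule: | P7 0-15 | P3 15-27 | P1 27-37 | P0 37-44 | P5 44-56 | P4 56-59 | P2 59-70 | P6 70-76 |
Completion: P0=44  P1=37  P2=70  P3=27  P4=59  P5=56  P6=76  P7=15
Waiting(P6) = turnaround − burst = 76 − 6 = 70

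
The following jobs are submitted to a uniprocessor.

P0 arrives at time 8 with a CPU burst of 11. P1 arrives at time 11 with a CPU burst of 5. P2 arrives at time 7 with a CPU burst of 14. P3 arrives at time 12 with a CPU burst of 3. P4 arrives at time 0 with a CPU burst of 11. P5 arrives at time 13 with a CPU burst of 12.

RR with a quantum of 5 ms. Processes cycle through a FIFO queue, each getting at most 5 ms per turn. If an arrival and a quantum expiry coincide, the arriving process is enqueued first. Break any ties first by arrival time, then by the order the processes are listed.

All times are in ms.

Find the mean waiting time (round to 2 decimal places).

Gantt: | P4 0-10 | P2 10-15 | P0 15-20 | P4 20-21 | P1 21-26 | P3 26-29 | P5 29-34 | P2 34-39 | P0 39-44 | P5 44-49 | P2 49-53 | P0 53-54 | P5 54-56 |
Completion: P0=54  P1=26  P2=53  P3=29  P4=21  P5=56
Turnaround (C−A): P0=46  P1=15  P2=46  P3=17  P4=21  P5=43
Waiting times: P0=35, P1=10, P2=32, P3=14, P4=10, P5=31
Average waiting = (35+10+32+14+10+31) / 6 = 132/6 = 22.00

22.00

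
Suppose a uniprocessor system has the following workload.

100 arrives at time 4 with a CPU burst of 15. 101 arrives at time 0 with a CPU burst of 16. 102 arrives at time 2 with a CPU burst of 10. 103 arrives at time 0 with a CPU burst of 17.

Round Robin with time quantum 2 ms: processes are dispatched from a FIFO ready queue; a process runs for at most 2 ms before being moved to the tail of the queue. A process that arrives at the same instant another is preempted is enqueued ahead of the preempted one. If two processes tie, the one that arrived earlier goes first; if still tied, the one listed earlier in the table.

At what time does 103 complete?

Timeline: | 101 0-2 | 103 2-4 | 102 4-6 | 101 6-8 | 100 8-10 | 103 10-12 | 102 12-14 | 101 14-16 | 100 16-18 | 103 18-20 | 102 20-22 | 101 22-24 | 100 24-26 | 103 26-28 | 102 28-30 | 101 30-32 | 100 32-34 | 103 34-36 | 102 36-38 | 101 38-40 | 100 40-42 | 103 42-44 | 101 44-46 | 100 46-48 | 103 48-50 | 101 50-52 | 100 52-54 | 103 54-56 | 100 56-57 | 103 57-58 |
Completion: 100=57  101=52  102=38  103=58

58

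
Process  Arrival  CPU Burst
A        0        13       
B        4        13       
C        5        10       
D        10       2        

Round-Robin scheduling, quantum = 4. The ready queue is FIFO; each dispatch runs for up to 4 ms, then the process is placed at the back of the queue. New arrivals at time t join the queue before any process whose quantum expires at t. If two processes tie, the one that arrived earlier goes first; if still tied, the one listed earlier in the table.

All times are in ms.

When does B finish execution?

Timeline: | A 0-4 | B 4-8 | A 8-12 | C 12-16 | B 16-20 | D 20-22 | A 22-26 | C 26-30 | B 30-34 | A 34-35 | C 35-37 | B 37-38 |
Completion: A=35  B=38  C=37  D=22

38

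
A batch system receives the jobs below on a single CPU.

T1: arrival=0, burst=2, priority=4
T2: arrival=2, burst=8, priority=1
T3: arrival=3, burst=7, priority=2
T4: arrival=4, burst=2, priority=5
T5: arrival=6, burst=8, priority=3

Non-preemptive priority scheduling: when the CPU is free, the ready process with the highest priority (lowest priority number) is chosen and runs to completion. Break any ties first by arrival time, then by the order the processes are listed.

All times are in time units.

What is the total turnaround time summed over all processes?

66

Timeline: | T1 0-2 | T2 2-10 | T3 10-17 | T5 17-25 | T4 25-27 |
Completion: T1=2  T2=10  T3=17  T4=27  T5=25
Turnaround (C−A): T1=2  T2=8  T3=14  T4=23  T5=19
Turnaround = completion − arrival: T1=2, T2=8, T3=14, T4=23, T5=19
Total turnaround = 2 + 8 + 14 + 23 + 19 = 66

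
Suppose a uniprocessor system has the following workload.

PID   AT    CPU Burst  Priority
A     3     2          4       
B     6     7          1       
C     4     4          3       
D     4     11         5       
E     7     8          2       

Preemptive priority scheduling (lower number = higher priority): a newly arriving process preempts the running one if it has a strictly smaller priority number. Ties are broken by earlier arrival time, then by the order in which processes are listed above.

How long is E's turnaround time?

Schedule: | idle 0-3 | A 3-4 | C 4-6 | B 6-13 | E 13-21 | C 21-23 | A 23-24 | D 24-35 |
Completion: A=24  B=13  C=23  D=35  E=21
Turnaround (C−A): A=21  B=7  C=19  D=31  E=14
Turnaround(E) = completion − arrival = 21 − 7 = 14

14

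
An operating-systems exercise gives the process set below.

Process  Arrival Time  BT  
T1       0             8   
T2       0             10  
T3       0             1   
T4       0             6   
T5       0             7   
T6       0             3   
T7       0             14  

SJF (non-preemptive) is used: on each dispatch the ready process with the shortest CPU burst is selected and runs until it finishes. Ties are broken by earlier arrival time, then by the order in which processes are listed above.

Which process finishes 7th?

Timeline: | T3 0-1 | T6 1-4 | T4 4-10 | T5 10-17 | T1 17-25 | T2 25-35 | T7 35-49 |
Completion: T1=25  T2=35  T3=1  T4=10  T5=17  T6=4  T7=49
Turnaround (C−A): T1=25  T2=35  T3=1  T4=10  T5=17  T6=4  T7=49
Finish order: T3 → T6 → T4 → T5 → T1 → T2 → T7

T7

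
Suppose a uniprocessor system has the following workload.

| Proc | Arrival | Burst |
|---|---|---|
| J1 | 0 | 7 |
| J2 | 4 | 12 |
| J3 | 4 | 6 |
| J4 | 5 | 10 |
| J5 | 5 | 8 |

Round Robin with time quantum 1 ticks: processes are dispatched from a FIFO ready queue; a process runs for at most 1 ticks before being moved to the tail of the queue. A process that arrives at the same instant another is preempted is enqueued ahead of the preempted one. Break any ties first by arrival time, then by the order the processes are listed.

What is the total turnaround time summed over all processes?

Timeline: | J1 0-4 | J2 4-5 | J3 5-6 | J1 6-7 | J4 7-8 | J5 8-9 | J2 9-10 | J3 10-11 | J1 11-12 | J4 12-13 | J5 13-14 | J2 14-15 | J3 15-16 | J1 16-17 | J4 17-18 | J5 18-19 | J2 19-20 | J3 20-21 | J4 21-22 | J5 22-23 | J2 23-24 | J3 24-25 | J4 25-26 | J5 26-27 | J2 27-28 | J3 28-29 | J4 29-30 | J5 30-31 | J2 31-32 | J4 32-33 | J5 33-34 | J2 34-35 | J4 35-36 | J5 36-37 | J2 37-38 | J4 38-39 | J2 39-40 | J4 40-41 | J2 41-43 |
Completion: J1=17  J2=43  J3=29  J4=41  J5=37
Turnaround (C−A): J1=17  J2=39  J3=25  J4=36  J5=32
Turnaround = completion − arrival: J1=17, J2=39, J3=25, J4=36, J5=32
Total turnaround = 17 + 39 + 25 + 36 + 32 = 149

149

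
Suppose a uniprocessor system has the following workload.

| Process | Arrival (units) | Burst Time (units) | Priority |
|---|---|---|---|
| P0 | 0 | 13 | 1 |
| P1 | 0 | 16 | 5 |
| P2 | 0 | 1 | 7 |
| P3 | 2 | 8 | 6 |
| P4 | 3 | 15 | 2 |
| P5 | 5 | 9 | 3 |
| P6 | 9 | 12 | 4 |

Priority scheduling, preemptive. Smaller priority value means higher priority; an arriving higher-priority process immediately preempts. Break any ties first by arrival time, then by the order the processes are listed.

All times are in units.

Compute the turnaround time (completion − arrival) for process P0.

13

Gantt: | P0 0-13 | P4 13-28 | P5 28-37 | P6 37-49 | P1 49-65 | P3 65-73 | P2 73-74 |
Completion: P0=13  P1=65  P2=74  P3=73  P4=28  P5=37  P6=49
Turnaround (C−A): P0=13  P1=65  P2=74  P3=71  P4=25  P5=32  P6=40
Turnaround(P0) = completion − arrival = 13 − 0 = 13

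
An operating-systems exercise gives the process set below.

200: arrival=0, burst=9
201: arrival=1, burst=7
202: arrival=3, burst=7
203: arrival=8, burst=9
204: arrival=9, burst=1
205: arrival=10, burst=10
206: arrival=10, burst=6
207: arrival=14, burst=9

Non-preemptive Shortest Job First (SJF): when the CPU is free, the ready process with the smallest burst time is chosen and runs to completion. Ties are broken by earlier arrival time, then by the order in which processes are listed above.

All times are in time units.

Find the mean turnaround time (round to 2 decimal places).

Schedule: | 200 0-9 | 204 9-10 | 206 10-16 | 201 16-23 | 202 23-30 | 203 30-39 | 207 39-48 | 205 48-58 |
Completion: 200=9  201=23  202=30  203=39  204=10  205=58  206=16  207=48
Turnaround times: 200=9, 201=22, 202=27, 203=31, 204=1, 205=48, 206=6, 207=34
Average turnaround = (9+22+27+31+1+48+6+34) / 8 = 178/8 = 22.25

22.25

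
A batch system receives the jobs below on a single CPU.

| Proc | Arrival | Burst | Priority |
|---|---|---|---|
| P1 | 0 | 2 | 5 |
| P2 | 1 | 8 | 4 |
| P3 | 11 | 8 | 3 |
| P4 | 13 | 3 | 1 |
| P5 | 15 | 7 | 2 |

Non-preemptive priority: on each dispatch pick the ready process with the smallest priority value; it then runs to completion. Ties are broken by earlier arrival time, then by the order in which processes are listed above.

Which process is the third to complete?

Gantt: | P1 0-2 | P2 2-10 | idle 10-11 | P3 11-19 | P4 19-22 | P5 22-29 |
Completion: P1=2  P2=10  P3=19  P4=22  P5=29
Finish order: P1 → P2 → P3 → P4 → P5

P3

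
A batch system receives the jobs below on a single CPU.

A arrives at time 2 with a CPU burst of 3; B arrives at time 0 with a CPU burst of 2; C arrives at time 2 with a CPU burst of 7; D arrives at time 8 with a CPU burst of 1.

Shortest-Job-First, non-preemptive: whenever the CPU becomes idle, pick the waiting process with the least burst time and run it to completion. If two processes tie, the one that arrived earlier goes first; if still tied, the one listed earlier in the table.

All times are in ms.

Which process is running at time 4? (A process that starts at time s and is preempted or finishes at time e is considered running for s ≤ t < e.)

A

Timeline: | B 0-2 | A 2-5 | C 5-12 | D 12-13 |
Completion: A=5  B=2  C=12  D=13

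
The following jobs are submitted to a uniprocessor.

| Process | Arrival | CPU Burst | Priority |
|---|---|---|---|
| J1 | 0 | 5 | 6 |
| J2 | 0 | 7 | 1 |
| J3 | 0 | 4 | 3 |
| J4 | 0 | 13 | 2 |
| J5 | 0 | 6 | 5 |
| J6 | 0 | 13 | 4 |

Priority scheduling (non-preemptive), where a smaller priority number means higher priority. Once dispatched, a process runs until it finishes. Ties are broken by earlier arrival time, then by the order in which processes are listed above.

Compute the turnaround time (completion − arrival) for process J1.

48

Gantt: | J2 0-7 | J4 7-20 | J3 20-24 | J6 24-37 | J5 37-43 | J1 43-48 |
Completion: J1=48  J2=7  J3=24  J4=20  J5=43  J6=37
Turnaround (C−A): J1=48  J2=7  J3=24  J4=20  J5=43  J6=37
Turnaround(J1) = completion − arrival = 48 − 0 = 48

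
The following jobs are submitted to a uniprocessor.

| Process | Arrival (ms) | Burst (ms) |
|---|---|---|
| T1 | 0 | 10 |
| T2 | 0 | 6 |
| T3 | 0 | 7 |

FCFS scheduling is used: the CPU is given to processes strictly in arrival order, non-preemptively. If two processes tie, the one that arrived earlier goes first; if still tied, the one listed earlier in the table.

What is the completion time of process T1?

Gantt: | T1 0-10 | T2 10-16 | T3 16-23 |
Completion: T1=10  T2=16  T3=23

10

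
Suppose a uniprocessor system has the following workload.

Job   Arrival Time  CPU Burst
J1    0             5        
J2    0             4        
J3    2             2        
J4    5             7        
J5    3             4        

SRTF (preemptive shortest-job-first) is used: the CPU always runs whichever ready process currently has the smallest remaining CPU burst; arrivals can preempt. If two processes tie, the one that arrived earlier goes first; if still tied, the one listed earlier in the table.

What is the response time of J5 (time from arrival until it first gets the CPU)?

Timeline: | J2 0-4 | J3 4-6 | J5 6-10 | J1 10-15 | J4 15-22 |
Completion: J1=15  J2=4  J3=6  J4=22  J5=10
Response(J5) = first start − arrival = 6 − 3 = 3

3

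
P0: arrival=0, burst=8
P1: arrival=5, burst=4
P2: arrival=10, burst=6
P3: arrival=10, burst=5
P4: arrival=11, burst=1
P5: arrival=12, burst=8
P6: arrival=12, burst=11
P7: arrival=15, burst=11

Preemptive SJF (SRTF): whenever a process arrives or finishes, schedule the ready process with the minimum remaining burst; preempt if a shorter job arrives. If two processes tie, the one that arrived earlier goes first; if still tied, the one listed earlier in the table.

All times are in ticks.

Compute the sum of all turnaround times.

129

Timeline: | P0 0-8 | P1 8-12 | P4 12-13 | P3 13-18 | P2 18-24 | P5 24-32 | P6 32-43 | P7 43-54 |
Completion: P0=8  P1=12  P2=24  P3=18  P4=13  P5=32  P6=43  P7=54
Turnaround = completion − arrival: P0=8, P1=7, P2=14, P3=8, P4=2, P5=20, P6=31, P7=39
Total turnaround = 8 + 7 + 14 + 8 + 2 + 20 + 31 + 39 = 129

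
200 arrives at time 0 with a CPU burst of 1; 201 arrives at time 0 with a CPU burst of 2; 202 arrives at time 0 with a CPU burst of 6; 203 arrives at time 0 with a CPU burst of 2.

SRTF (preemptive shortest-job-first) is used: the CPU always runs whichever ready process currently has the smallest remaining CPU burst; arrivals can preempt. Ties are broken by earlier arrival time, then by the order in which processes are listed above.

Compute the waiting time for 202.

5

Schedule: | 200 0-1 | 201 1-3 | 203 3-5 | 202 5-11 |
Completion: 200=1  201=3  202=11  203=5
Turnaround (C−A): 200=1  201=3  202=11  203=5
Waiting(202) = turnaround − burst = 11 − 6 = 5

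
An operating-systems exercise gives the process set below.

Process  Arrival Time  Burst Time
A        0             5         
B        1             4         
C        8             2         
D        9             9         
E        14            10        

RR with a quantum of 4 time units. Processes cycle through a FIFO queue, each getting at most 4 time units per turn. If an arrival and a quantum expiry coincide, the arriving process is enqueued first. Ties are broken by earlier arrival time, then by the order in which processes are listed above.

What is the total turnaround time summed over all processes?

54

Schedule: | A 0-4 | B 4-8 | A 8-9 | C 9-11 | D 11-15 | E 15-19 | D 19-23 | E 23-27 | D 27-28 | E 28-30 |
Completion: A=9  B=8  C=11  D=28  E=30
Turnaround = completion − arrival: A=9, B=7, C=3, D=19, E=16
Total turnaround = 9 + 7 + 3 + 19 + 16 = 54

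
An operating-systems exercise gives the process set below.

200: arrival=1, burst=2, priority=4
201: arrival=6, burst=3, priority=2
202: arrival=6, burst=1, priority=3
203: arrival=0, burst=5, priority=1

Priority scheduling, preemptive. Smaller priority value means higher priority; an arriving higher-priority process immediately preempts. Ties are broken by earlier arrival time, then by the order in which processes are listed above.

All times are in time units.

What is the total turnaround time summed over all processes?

22

Timeline: | 203 0-5 | 200 5-6 | 201 6-9 | 202 9-10 | 200 10-11 |
Completion: 200=11  201=9  202=10  203=5
Turnaround (C−A): 200=10  201=3  202=4  203=5
Turnaround = completion − arrival: 200=10, 201=3, 202=4, 203=5
Total turnaround = 10 + 3 + 4 + 5 = 22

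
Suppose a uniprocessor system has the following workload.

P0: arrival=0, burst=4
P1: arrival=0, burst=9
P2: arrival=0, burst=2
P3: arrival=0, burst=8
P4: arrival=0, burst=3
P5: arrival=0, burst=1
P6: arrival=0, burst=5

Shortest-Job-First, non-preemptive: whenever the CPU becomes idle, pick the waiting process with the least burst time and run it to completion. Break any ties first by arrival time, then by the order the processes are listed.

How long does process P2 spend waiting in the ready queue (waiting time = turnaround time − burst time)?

Schedule: | P5 0-1 | P2 1-3 | P4 3-6 | P0 6-10 | P6 10-15 | P3 15-23 | P1 23-32 |
Completion: P0=10  P1=32  P2=3  P3=23  P4=6  P5=1  P6=15
Turnaround (C−A): P0=10  P1=32  P2=3  P3=23  P4=6  P5=1  P6=15
Waiting(P2) = turnaround − burst = 3 − 2 = 1

1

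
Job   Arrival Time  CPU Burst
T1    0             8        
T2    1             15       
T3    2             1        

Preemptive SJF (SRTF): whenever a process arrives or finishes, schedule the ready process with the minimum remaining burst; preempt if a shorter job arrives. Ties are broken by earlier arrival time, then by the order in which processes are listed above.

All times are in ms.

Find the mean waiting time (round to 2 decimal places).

3.00

Schedule: | T1 0-2 | T3 2-3 | T1 3-9 | T2 9-24 |
Completion: T1=9  T2=24  T3=3
Turnaround (C−A): T1=9  T2=23  T3=1
Waiting times: T1=1, T2=8, T3=0
Average waiting = (1+8+0) / 3 = 9/3 = 3.00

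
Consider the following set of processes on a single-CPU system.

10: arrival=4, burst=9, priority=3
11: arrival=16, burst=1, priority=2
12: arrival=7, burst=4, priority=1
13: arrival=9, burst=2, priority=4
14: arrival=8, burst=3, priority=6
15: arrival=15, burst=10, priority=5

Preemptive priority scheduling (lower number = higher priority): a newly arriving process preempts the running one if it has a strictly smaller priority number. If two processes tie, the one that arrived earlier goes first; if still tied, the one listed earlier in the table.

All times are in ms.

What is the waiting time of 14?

22

Gantt: | idle 0-4 | 10 4-7 | 12 7-11 | 10 11-16 | 11 16-17 | 10 17-18 | 13 18-20 | 15 20-30 | 14 30-33 |
Completion: 10=18  11=17  12=11  13=20  14=33  15=30
Turnaround (C−A): 10=14  11=1  12=4  13=11  14=25  15=15
Waiting(14) = turnaround − burst = 25 − 3 = 22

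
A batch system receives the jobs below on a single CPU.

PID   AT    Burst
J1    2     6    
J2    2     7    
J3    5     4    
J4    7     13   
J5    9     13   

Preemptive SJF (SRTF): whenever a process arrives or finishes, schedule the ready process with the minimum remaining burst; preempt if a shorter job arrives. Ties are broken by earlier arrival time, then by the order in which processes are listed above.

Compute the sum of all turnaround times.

Gantt: | idle 0-2 | J1 2-8 | J3 8-12 | J2 12-19 | J4 19-32 | J5 32-45 |
Completion: J1=8  J2=19  J3=12  J4=32  J5=45
Turnaround (C−A): J1=6  J2=17  J3=7  J4=25  J5=36
Turnaround = completion − arrival: J1=6, J2=17, J3=7, J4=25, J5=36
Total turnaround = 6 + 17 + 7 + 25 + 36 = 91

91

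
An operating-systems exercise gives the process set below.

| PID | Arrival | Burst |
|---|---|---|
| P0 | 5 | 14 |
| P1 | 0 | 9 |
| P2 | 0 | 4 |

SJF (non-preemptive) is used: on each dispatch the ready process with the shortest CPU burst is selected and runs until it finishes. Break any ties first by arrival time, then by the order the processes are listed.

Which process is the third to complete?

P0

Schedule: | P2 0-4 | P1 4-13 | P0 13-27 |
Completion: P0=27  P1=13  P2=4
Turnaround (C−A): P0=22  P1=13  P2=4
Finish order: P2 → P1 → P0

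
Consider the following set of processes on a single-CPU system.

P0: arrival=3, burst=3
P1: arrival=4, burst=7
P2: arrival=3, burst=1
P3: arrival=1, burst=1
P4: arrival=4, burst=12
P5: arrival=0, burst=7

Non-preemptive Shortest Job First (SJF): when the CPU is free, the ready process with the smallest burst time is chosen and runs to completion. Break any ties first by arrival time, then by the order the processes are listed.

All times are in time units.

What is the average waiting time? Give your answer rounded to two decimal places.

Gantt: | P5 0-7 | P3 7-8 | P2 8-9 | P0 9-12 | P1 12-19 | P4 19-31 |
Completion: P0=12  P1=19  P2=9  P3=8  P4=31  P5=7
Waiting times: P0=6, P1=8, P2=5, P3=6, P4=15, P5=0
Average waiting = (6+8+5+6+15+0) / 6 = 40/6 = 6.67

6.67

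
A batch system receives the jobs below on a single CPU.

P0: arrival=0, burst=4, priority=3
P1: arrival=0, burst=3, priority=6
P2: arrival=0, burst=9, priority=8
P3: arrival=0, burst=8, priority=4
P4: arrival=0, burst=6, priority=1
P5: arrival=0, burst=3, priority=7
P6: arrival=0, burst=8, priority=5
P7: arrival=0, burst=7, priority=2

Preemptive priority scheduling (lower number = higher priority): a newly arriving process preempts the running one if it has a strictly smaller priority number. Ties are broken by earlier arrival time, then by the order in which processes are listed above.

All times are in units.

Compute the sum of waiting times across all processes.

Schedule: | P4 0-6 | P7 6-13 | P0 13-17 | P3 17-25 | P6 25-33 | P1 33-36 | P5 36-39 | P2 39-48 |
Completion: P0=17  P1=36  P2=48  P3=25  P4=6  P5=39  P6=33  P7=13
Turnaround (C−A): P0=17  P1=36  P2=48  P3=25  P4=6  P5=39  P6=33  P7=13
Waiting = turnaround − burst: P0=13, P1=33, P2=39, P3=17, P4=0, P5=36, P6=25, P7=6
Total waiting = 13 + 33 + 39 + 17 + 0 + 36 + 25 + 6 = 169

169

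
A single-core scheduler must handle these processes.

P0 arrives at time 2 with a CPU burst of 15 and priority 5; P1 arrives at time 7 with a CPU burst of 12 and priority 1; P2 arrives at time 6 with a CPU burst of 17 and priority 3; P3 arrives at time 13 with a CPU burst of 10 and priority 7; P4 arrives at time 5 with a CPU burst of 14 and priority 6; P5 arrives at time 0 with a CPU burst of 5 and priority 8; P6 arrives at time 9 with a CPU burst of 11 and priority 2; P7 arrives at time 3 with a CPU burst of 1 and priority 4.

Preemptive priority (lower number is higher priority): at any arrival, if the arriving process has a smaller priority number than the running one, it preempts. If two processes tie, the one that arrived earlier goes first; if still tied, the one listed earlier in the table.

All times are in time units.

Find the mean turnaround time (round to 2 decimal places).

43.88

Timeline: | P5 0-2 | P0 2-3 | P7 3-4 | P0 4-6 | P2 6-7 | P1 7-19 | P6 19-30 | P2 30-46 | P0 46-58 | P4 58-72 | P3 72-82 | P5 82-85 |
Completion: P0=58  P1=19  P2=46  P3=82  P4=72  P5=85  P6=30  P7=4
Turnaround (C−A): P0=56  P1=12  P2=40  P3=69  P4=67  P5=85  P6=21  P7=1
Turnaround times: P0=56, P1=12, P2=40, P3=69, P4=67, P5=85, P6=21, P7=1
Average turnaround = (56+12+40+69+67+85+21+1) / 8 = 351/8 = 43.88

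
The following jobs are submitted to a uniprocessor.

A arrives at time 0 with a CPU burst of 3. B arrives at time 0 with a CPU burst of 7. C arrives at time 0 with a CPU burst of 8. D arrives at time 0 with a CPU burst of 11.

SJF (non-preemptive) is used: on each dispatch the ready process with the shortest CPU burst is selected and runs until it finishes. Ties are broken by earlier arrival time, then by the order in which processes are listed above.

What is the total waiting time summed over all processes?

Timeline: | A 0-3 | B 3-10 | C 10-18 | D 18-29 |
Completion: A=3  B=10  C=18  D=29
Turnaround (C−A): A=3  B=10  C=18  D=29
Waiting = turnaround − burst: A=0, B=3, C=10, D=18
Total waiting = 0 + 3 + 10 + 18 = 31

31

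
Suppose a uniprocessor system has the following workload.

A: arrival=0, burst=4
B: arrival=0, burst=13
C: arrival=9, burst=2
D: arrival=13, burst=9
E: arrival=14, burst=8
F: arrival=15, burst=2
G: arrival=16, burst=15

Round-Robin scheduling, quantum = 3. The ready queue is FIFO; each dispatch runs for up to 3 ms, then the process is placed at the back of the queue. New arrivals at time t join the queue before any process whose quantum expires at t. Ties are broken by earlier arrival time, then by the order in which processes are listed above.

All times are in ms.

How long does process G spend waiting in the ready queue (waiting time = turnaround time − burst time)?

Gantt: | A 0-3 | B 3-6 | A 6-7 | B 7-10 | C 10-12 | B 12-15 | D 15-18 | E 18-21 | F 21-23 | B 23-26 | G 26-29 | D 29-32 | E 32-35 | B 35-36 | G 36-39 | D 39-42 | E 42-44 | G 44-53 |
Completion: A=7  B=36  C=12  D=42  E=44  F=23  G=53
Turnaround (C−A): A=7  B=36  C=3  D=29  E=30  F=8  G=37
Waiting(G) = turnaround − burst = 37 − 15 = 22

22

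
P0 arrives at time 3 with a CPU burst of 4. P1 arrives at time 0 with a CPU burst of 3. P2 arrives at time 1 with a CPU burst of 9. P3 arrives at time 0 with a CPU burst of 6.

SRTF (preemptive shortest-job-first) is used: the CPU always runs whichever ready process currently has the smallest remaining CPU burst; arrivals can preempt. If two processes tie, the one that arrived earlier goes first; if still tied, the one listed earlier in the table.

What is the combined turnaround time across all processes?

Schedule: | P1 0-3 | P0 3-7 | P3 7-13 | P2 13-22 |
Completion: P0=7  P1=3  P2=22  P3=13
Turnaround = completion − arrival: P0=4, P1=3, P2=21, P3=13
Total turnaround = 4 + 3 + 21 + 13 = 41

41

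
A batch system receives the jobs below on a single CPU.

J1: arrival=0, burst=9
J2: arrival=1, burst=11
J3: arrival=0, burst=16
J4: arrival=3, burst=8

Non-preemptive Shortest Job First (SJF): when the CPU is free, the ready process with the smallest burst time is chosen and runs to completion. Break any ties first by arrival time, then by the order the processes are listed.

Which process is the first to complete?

Gantt: | J1 0-9 | J4 9-17 | J2 17-28 | J3 28-44 |
Completion: J1=9  J2=28  J3=44  J4=17
Turnaround (C−A): J1=9  J2=27  J3=44  J4=14
Finish order: J1 → J4 → J2 → J3

J1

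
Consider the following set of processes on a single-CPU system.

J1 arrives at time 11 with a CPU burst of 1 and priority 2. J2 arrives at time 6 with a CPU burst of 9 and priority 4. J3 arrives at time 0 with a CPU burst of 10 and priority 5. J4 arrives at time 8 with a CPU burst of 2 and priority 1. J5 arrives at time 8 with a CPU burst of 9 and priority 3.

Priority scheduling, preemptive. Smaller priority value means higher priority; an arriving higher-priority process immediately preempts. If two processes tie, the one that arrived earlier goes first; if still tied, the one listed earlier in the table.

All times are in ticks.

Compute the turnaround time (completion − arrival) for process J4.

2

Schedule: | J3 0-6 | J2 6-8 | J4 8-10 | J5 10-11 | J1 11-12 | J5 12-20 | J2 20-27 | J3 27-31 |
Completion: J1=12  J2=27  J3=31  J4=10  J5=20
Turnaround(J4) = completion − arrival = 10 − 8 = 2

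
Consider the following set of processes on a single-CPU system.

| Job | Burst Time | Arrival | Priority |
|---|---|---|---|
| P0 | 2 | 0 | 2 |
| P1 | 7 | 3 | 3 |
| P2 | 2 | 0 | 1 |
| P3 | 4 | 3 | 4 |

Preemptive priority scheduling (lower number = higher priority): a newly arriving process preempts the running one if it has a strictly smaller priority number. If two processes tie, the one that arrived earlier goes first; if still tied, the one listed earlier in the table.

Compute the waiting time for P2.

0

Timeline: | P2 0-2 | P0 2-4 | P1 4-11 | P3 11-15 |
Completion: P0=4  P1=11  P2=2  P3=15
Waiting(P2) = turnaround − burst = 2 − 2 = 0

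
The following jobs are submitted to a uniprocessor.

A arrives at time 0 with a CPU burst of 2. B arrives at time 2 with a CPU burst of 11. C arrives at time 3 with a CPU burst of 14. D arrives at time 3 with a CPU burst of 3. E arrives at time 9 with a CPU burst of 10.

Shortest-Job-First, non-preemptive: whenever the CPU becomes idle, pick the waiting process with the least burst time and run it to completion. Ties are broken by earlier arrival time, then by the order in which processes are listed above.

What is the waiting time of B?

Gantt: | A 0-2 | B 2-13 | D 13-16 | E 16-26 | C 26-40 |
Completion: A=2  B=13  C=40  D=16  E=26
Waiting(B) = turnaround − burst = 11 − 11 = 0

0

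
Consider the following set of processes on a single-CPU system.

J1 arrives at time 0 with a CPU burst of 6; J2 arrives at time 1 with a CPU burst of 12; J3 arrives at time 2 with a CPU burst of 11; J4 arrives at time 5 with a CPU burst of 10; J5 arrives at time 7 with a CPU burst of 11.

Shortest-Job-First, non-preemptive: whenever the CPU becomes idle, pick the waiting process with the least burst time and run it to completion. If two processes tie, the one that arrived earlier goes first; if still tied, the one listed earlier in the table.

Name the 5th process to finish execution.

Gantt: | J1 0-6 | J4 6-16 | J3 16-27 | J5 27-38 | J2 38-50 |
Completion: J1=6  J2=50  J3=27  J4=16  J5=38
Finish order: J1 → J4 → J3 → J5 → J2

J2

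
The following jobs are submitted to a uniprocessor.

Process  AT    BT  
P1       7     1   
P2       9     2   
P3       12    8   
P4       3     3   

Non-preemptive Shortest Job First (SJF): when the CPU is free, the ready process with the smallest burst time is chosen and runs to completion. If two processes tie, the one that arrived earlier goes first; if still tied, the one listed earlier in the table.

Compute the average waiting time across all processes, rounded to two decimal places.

Gantt: | idle 0-3 | P4 3-6 | idle 6-7 | P1 7-8 | idle 8-9 | P2 9-11 | idle 11-12 | P3 12-20 |
Completion: P1=8  P2=11  P3=20  P4=6
Turnaround (C−A): P1=1  P2=2  P3=8  P4=3
Waiting times: P1=0, P2=0, P3=0, P4=0
Average waiting = (0+0+0+0) / 4 = 0/4 = 0.00

0.00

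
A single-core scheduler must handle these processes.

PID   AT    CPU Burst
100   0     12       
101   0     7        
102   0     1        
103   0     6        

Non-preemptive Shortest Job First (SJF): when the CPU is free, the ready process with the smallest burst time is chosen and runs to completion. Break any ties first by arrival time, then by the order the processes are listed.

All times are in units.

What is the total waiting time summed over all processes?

22

Timeline: | 102 0-1 | 103 1-7 | 101 7-14 | 100 14-26 |
Completion: 100=26  101=14  102=1  103=7
Waiting = turnaround − burst: 100=14, 101=7, 102=0, 103=1
Total waiting = 14 + 7 + 0 + 1 = 22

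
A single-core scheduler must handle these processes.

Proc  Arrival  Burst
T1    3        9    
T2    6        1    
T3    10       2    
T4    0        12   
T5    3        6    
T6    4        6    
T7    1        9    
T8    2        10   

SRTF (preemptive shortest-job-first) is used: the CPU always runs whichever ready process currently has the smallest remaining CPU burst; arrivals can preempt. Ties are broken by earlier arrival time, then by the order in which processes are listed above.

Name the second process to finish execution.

Schedule: | T4 0-1 | T7 1-3 | T5 3-6 | T2 6-7 | T5 7-10 | T3 10-12 | T6 12-18 | T7 18-25 | T1 25-34 | T8 34-44 | T4 44-55 |
Completion: T1=34  T2=7  T3=12  T4=55  T5=10  T6=18  T7=25  T8=44
Finish order: T2 → T5 → T3 → T6 → T7 → T1 → T8 → T4

T5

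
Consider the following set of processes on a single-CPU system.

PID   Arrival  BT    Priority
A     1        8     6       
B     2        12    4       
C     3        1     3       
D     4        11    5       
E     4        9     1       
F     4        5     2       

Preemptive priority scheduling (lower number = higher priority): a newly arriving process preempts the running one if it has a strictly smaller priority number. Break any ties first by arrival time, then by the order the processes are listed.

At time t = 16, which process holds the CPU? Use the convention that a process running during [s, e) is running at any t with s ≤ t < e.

Schedule: | idle 0-1 | A 1-2 | B 2-3 | C 3-4 | E 4-13 | F 13-18 | B 18-29 | D 29-40 | A 40-47 |
Completion: A=47  B=29  C=4  D=40  E=13  F=18
Turnaround (C−A): A=46  B=27  C=1  D=36  E=9  F=14

F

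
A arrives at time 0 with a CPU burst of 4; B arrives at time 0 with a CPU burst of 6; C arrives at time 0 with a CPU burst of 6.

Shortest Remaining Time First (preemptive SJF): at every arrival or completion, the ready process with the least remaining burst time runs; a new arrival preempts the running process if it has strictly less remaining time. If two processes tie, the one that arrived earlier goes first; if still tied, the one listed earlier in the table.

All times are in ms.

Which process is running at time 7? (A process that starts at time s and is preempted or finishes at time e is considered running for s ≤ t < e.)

Timeline: | A 0-4 | B 4-10 | C 10-16 |
Completion: A=4  B=10  C=16
Turnaround (C−A): A=4  B=10  C=16

B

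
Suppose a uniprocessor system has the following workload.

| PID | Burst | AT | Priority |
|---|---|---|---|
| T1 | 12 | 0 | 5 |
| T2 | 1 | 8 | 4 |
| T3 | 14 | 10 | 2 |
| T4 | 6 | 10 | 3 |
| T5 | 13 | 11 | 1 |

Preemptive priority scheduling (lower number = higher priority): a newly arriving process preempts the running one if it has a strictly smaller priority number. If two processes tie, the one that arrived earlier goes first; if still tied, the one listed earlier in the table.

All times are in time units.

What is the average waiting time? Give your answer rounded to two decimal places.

Schedule: | T1 0-8 | T2 8-9 | T1 9-10 | T3 10-11 | T5 11-24 | T3 24-37 | T4 37-43 | T1 43-46 |
Completion: T1=46  T2=9  T3=37  T4=43  T5=24
Waiting times: T1=34, T2=0, T3=13, T4=27, T5=0
Average waiting = (34+0+13+27+0) / 5 = 74/5 = 14.80

14.80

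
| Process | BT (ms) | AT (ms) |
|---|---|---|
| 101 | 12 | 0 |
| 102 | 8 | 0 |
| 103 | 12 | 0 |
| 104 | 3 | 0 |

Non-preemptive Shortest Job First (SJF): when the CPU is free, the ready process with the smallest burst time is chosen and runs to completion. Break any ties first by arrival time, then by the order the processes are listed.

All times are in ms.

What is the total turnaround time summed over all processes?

Gantt: | 104 0-3 | 102 3-11 | 101 11-23 | 103 23-35 |
Completion: 101=23  102=11  103=35  104=3
Turnaround = completion − arrival: 101=23, 102=11, 103=35, 104=3
Total turnaround = 23 + 11 + 35 + 3 = 72

72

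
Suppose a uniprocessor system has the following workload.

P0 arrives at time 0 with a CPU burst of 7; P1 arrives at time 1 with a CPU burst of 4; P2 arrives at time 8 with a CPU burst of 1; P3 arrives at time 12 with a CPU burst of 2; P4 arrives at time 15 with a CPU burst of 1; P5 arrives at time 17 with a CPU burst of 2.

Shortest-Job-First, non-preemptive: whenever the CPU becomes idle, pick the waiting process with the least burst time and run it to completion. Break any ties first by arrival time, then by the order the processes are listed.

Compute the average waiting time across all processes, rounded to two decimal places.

1.50

Schedule: | P0 0-7 | P1 7-11 | P2 11-12 | P3 12-14 | idle 14-15 | P4 15-16 | idle 16-17 | P5 17-19 |
Completion: P0=7  P1=11  P2=12  P3=14  P4=16  P5=19
Waiting times: P0=0, P1=6, P2=3, P3=0, P4=0, P5=0
Average waiting = (0+6+3+0+0+0) / 6 = 9/6 = 1.50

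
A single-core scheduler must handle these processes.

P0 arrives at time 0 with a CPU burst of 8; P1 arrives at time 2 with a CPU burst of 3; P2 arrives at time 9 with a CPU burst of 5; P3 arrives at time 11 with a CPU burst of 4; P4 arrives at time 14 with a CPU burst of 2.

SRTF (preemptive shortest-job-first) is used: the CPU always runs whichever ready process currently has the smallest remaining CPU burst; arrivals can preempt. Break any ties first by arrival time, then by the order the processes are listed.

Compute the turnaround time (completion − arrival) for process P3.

Schedule: | P0 0-2 | P1 2-5 | P0 5-11 | P3 11-15 | P4 15-17 | P2 17-22 |
Completion: P0=11  P1=5  P2=22  P3=15  P4=17
Turnaround(P3) = completion − arrival = 15 − 11 = 4

4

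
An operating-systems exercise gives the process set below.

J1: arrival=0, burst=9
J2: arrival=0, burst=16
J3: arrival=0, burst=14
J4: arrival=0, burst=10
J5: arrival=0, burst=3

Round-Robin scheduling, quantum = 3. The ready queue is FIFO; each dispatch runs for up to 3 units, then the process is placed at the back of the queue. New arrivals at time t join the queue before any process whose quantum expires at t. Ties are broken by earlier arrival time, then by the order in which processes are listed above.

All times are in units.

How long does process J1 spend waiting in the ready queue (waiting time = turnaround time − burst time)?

21

Timeline: | J1 0-3 | J2 3-6 | J3 6-9 | J4 9-12 | J5 12-15 | J1 15-18 | J2 18-21 | J3 21-24 | J4 24-27 | J1 27-30 | J2 30-33 | J3 33-36 | J4 36-39 | J2 39-42 | J3 42-45 | J4 45-46 | J2 46-49 | J3 49-51 | J2 51-52 |
Completion: J1=30  J2=52  J3=51  J4=46  J5=15
Turnaround (C−A): J1=30  J2=52  J3=51  J4=46  J5=15
Waiting(J1) = turnaround − burst = 30 − 9 = 21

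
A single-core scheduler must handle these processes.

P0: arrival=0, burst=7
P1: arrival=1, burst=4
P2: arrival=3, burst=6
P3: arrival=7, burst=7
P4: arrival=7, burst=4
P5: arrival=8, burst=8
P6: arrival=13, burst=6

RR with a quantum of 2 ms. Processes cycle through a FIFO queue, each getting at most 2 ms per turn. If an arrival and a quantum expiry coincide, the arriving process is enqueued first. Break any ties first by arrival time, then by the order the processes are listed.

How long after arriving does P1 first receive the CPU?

Timeline: | P0 0-2 | P1 2-4 | P0 4-6 | P2 6-8 | P1 8-10 | P0 10-12 | P3 12-14 | P4 14-16 | P5 16-18 | P2 18-20 | P0 20-21 | P6 21-23 | P3 23-25 | P4 25-27 | P5 27-29 | P2 29-31 | P6 31-33 | P3 33-35 | P5 35-37 | P6 37-39 | P3 39-40 | P5 40-42 |
Completion: P0=21  P1=10  P2=31  P3=40  P4=27  P5=42  P6=39
Response(P1) = first start − arrival = 2 − 1 = 1

1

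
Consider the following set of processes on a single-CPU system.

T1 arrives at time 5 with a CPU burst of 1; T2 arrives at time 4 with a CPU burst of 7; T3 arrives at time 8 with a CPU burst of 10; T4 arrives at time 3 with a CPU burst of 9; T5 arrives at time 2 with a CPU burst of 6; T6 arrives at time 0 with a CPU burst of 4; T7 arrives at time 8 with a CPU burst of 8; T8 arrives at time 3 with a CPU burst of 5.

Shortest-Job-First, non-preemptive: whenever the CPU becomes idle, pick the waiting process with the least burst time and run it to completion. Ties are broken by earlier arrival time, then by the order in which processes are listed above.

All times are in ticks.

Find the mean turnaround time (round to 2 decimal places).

Schedule: | T6 0-4 | T8 4-9 | T1 9-10 | T5 10-16 | T2 16-23 | T7 23-31 | T4 31-40 | T3 40-50 |
Completion: T1=10  T2=23  T3=50  T4=40  T5=16  T6=4  T7=31  T8=9
Turnaround (C−A): T1=5  T2=19  T3=42  T4=37  T5=14  T6=4  T7=23  T8=6
Turnaround times: T1=5, T2=19, T3=42, T4=37, T5=14, T6=4, T7=23, T8=6
Average turnaround = (5+19+42+37+14+4+23+6) / 8 = 150/8 = 18.75

18.75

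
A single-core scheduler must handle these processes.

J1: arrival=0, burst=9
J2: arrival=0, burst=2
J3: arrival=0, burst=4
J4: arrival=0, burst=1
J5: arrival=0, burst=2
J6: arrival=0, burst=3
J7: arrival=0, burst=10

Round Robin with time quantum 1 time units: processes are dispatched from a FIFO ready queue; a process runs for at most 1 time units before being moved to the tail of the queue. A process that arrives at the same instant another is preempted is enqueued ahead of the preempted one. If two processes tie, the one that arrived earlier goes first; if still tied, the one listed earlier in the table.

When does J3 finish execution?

Schedule: | J1 0-1 | J2 1-2 | J3 2-3 | J4 3-4 | J5 4-5 | J6 5-6 | J7 6-7 | J1 7-8 | J2 8-9 | J3 9-10 | J5 10-11 | J6 11-12 | J7 12-13 | J1 13-14 | J3 14-15 | J6 15-16 | J7 16-17 | J1 17-18 | J3 18-19 | J7 19-20 | J1 20-21 | J7 21-22 | J1 22-23 | J7 23-24 | J1 24-25 | J7 25-26 | J1 26-27 | J7 27-28 | J1 28-29 | J7 29-31 |
Completion: J1=29  J2=9  J3=19  J4=4  J5=11  J6=16  J7=31
Turnaround (C−A): J1=29  J2=9  J3=19  J4=4  J5=11  J6=16  J7=31

19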